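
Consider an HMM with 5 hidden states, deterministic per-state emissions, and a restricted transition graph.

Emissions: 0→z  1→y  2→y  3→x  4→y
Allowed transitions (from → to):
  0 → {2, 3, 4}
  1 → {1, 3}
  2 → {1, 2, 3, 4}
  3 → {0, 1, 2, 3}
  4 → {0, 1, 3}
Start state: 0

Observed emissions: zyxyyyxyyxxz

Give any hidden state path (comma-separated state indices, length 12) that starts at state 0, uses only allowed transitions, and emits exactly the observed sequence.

  [0] z  {0}  => 0  start
  [1] y  {1,2,4}  => 4  0->4 ok
  [2] x  {3}  => 3  4->3 ok
  [3] y  {1,2,4}  => 2  3->2 ok
  [4] y  {1,2,4}  => 1  2->1 ok
  [5] y  {1,2,4}  => 1  1->1 ok
  [6] x  {3}  => 3  1->3 ok
  [7] y  {1,2,4}  => 2  3->2 ok
  [8] y  {1,2,4}  => 2  2->2 ok
  [9] x  {3}  => 3  2->3 ok
  [10] x  {3}  => 3  3->3 ok
  [11] z  {0}  => 0  3->0 ok

0,4,3,2,1,1,3,2,2,3,3,0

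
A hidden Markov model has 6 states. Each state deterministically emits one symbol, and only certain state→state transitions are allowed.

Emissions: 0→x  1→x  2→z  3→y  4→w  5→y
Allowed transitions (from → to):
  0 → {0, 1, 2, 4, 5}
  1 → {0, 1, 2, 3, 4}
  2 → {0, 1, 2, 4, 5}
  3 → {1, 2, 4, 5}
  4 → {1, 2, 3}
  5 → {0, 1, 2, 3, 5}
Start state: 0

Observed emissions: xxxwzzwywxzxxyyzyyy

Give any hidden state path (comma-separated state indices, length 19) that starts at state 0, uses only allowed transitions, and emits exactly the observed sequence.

0,0,1,4,2,2,4,3,4,1,2,0,1,3,5,2,5,5,5

  0: obs=x cand={0,1} pick 0 [start]
  1: obs=x cand={0,1} pick 0 [0->0 ok]
  2: obs=x cand={0,1} pick 1 [0->1 ok]
  3: obs=w cand={4} pick 4 [1->4 ok]
  4: obs=z cand={2} pick 2 [4->2 ok]
  5: obs=z cand={2} pick 2 [2->2 ok]
  6: obs=w cand={4} pick 4 [2->4 ok]
  7: obs=y cand={3,5} pick 3 [4->3 ok]
  8: obs=w cand={4} pick 4 [3->4 ok]
  9: obs=x cand={0,1} pick 1 [4->1 ok]
  10: obs=z cand={2} pick 2 [1->2 ok]
  11: obs=x cand={0,1} pick 0 [2->0 ok]
  12: obs=x cand={0,1} pick 1 [0->1 ok]
  13: obs=y cand={3,5} pick 3 [1->3 ok]
  14: obs=y cand={3,5} pick 5 [3->5 ok]
  15: obs=z cand={2} pick 2 [5->2 ok]
  16: obs=y cand={3,5} pick 5 [2->5 ok]
  17: obs=y cand={3,5} pick 5 [5->5 ok]
  18: obs=y cand={3,5} pick 5 [5->5 ok]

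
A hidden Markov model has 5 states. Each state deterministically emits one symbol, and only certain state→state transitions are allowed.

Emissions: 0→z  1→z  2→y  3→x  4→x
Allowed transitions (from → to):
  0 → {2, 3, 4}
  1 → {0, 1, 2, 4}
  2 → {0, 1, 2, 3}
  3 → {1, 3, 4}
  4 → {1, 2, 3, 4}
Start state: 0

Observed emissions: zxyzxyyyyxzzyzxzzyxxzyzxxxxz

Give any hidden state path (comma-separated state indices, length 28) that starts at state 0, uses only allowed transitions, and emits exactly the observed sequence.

0,4,2,0,4,2,2,2,2,3,1,0,2,0,3,1,0,2,3,4,1,2,0,4,4,4,4,1

  [0] z  {0,1}  => 0  start
  [1] x  {3,4}  => 4  0->4 ok
  [2] y  {2}  => 2  4->2 ok
  [3] z  {0,1}  => 0  2->0 ok
  [4] x  {3,4}  => 4  0->4 ok
  [5] y  {2}  => 2  4->2 ok
  [6] y  {2}  => 2  2->2 ok
  [7] y  {2}  => 2  2->2 ok
  [8] y  {2}  => 2  2->2 ok
  [9] x  {3,4}  => 3  2->3 ok
  [10] z  {0,1}  => 1  3->1 ok
  [11] z  {0,1}  => 0  1->0 ok
  [12] y  {2}  => 2  0->2 ok
  [13] z  {0,1}  => 0  2->0 ok
  [14] x  {3,4}  => 3  0->3 ok
  [15] z  {0,1}  => 1  3->1 ok
  [16] z  {0,1}  => 0  1->0 ok
  [17] y  {2}  => 2  0->2 ok
  [18] x  {3,4}  => 3  2->3 ok
  [19] x  {3,4}  => 4  3->4 ok
  [20] z  {0,1}  => 1  4->1 ok
  [21] y  {2}  => 2  1->2 ok
  [22] z  {0,1}  => 0  2->0 ok
  [23] x  {3,4}  => 4  0->4 ok
  [24] x  {3,4}  => 4  4->4 ok
  [25] x  {3,4}  => 4  4->4 ok
  [26] x  {3,4}  => 4  4->4 ok
  [27] z  {0,1}  => 1  4->1 ok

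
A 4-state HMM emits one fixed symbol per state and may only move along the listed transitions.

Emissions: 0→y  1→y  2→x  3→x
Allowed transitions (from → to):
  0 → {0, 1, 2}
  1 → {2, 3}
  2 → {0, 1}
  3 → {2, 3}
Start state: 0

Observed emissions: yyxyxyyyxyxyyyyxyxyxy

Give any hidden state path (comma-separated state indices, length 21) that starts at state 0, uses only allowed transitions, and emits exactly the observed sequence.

  pos 0: y in {0,1}, choose 0; start
  pos 1: y in {0,1}, choose 1; 0->1 ok
  pos 2: x in {2,3}, choose 2; 1->2 ok
  pos 3: y in {0,1}, choose 0; 2->0 ok
  pos 4: x in {2,3}, choose 2; 0->2 ok
  pos 5: y in {0,1}, choose 0; 2->0 ok
  pos 6: y in {0,1}, choose 0; 0->0 ok
  pos 7: y in {0,1}, choose 1; 0->1 ok
  pos 8: x in {2,3}, choose 2; 1->2 ok
  pos 9: y in {0,1}, choose 1; 2->1 ok
  pos 10: x in {2,3}, choose 2; 1->2 ok
  pos 11: y in {0,1}, choose 0; 2->0 ok
  pos 12: y in {0,1}, choose 0; 0->0 ok
  pos 13: y in {0,1}, choose 0; 0->0 ok
  pos 14: y in {0,1}, choose 0; 0->0 ok
  pos 15: x in {2,3}, choose 2; 0->2 ok
  pos 16: y in {0,1}, choose 0; 2->0 ok
  pos 17: x in {2,3}, choose 2; 0->2 ok
  pos 18: y in {0,1}, choose 1; 2->1 ok
  pos 19: x in {2,3}, choose 2; 1->2 ok
  pos 20: y in {0,1}, choose 1; 2->1 ok

0,1,2,0,2,0,0,1,2,1,2,0,0,0,0,2,0,2,1,2,1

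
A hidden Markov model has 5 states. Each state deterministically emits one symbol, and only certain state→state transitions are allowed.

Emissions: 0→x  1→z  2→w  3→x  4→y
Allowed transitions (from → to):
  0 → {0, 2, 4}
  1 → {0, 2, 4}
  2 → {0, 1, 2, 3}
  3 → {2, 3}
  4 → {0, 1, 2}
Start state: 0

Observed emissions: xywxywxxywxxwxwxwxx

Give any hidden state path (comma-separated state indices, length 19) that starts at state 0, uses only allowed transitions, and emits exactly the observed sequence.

  0: obs=x cand={0,3} pick 0 [start]
  1: obs=y cand={4} pick 4 [0->4 ok]
  2: obs=w cand={2} pick 2 [4->2 ok]
  3: obs=x cand={0,3} pick 0 [2->0 ok]
  4: obs=y cand={4} pick 4 [0->4 ok]
  5: obs=w cand={2} pick 2 [4->2 ok]
  6: obs=x cand={0,3} pick 0 [2->0 ok]
  7: obs=x cand={0,3} pick 0 [0->0 ok]
  8: obs=y cand={4} pick 4 [0->4 ok]
  9: obs=w cand={2} pick 2 [4->2 ok]
  10: obs=x cand={0,3} pick 3 [2->3 ok]
  11: obs=x cand={0,3} pick 3 [3->3 ok]
  12: obs=w cand={2} pick 2 [3->2 ok]
  13: obs=x cand={0,3} pick 3 [2->3 ok]
  14: obs=w cand={2} pick 2 [3->2 ok]
  15: obs=x cand={0,3} pick 3 [2->3 ok]
  16: obs=w cand={2} pick 2 [3->2 ok]
  17: obs=x cand={0,3} pick 3 [2->3 ok]
  18: obs=x cand={0,3} pick 3 [3->3 ok]

0,4,2,0,4,2,0,0,4,2,3,3,2,3,2,3,2,3,3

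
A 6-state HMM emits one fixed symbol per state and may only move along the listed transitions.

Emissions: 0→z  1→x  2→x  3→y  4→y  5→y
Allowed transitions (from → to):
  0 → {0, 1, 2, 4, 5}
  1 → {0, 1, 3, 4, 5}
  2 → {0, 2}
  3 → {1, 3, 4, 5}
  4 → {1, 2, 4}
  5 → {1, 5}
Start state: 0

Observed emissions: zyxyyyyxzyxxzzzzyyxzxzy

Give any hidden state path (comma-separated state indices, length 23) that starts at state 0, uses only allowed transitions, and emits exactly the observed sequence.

  pos 0: z in {0}, choose 0; start
  pos 1: y in {3,4,5}, choose 4; 0->4 ok
  pos 2: x in {1,2}, choose 1; 4->1 ok
  pos 3: y in {3,4,5}, choose 4; 1->4 ok
  pos 4: y in {3,4,5}, choose 4; 4->4 ok
  pos 5: y in {3,4,5}, choose 4; 4->4 ok
  pos 6: y in {3,4,5}, choose 4; 4->4 ok
  pos 7: x in {1,2}, choose 2; 4->2 ok
  pos 8: z in {0}, choose 0; 2->0 ok
  pos 9: y in {3,4,5}, choose 4; 0->4 ok
  pos 10: x in {1,2}, choose 2; 4->2 ok
  pos 11: x in {1,2}, choose 2; 2->2 ok
  pos 12: z in {0}, choose 0; 2->0 ok
  pos 13: z in {0}, choose 0; 0->0 ok
  pos 14: z in {0}, choose 0; 0->0 ok
  pos 15: z in {0}, choose 0; 0->0 ok
  pos 16: y in {3,4,5}, choose 4; 0->4 ok
  pos 17: y in {3,4,5}, choose 4; 4->4 ok
  pos 18: x in {1,2}, choose 2; 4->2 ok
  pos 19: z in {0}, choose 0; 2->0 ok
  pos 20: x in {1,2}, choose 1; 0->1 ok
  pos 21: z in {0}, choose 0; 1->0 ok
  pos 22: y in {3,4,5}, choose 4; 0->4 ok

0,4,1,4,4,4,4,2,0,4,2,2,0,0,0,0,4,4,2,0,1,0,4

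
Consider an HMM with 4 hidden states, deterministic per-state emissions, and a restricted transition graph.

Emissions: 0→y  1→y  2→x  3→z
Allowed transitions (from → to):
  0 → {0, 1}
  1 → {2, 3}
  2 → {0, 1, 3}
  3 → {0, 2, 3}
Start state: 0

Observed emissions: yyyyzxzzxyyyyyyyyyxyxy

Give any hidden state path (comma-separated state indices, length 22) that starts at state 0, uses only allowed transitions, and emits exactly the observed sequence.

0,0,0,1,3,2,3,3,2,0,0,0,0,0,0,0,0,1,2,1,2,1

  [0] y  {0,1}  => 0  start
  [1] y  {0,1}  => 0  0->0 ok
  [2] y  {0,1}  => 0  0->0 ok
  [3] y  {0,1}  => 1  0->1 ok
  [4] z  {3}  => 3  1->3 ok
  [5] x  {2}  => 2  3->2 ok
  [6] z  {3}  => 3  2->3 ok
  [7] z  {3}  => 3  3->3 ok
  [8] x  {2}  => 2  3->2 ok
  [9] y  {0,1}  => 0  2->0 ok
  [10] y  {0,1}  => 0  0->0 ok
  [11] y  {0,1}  => 0  0->0 ok
  [12] y  {0,1}  => 0  0->0 ok
  [13] y  {0,1}  => 0  0->0 ok
  [14] y  {0,1}  => 0  0->0 ok
  [15] y  {0,1}  => 0  0->0 ok
  [16] y  {0,1}  => 0  0->0 ok
  [17] y  {0,1}  => 1  0->1 ok
  [18] x  {2}  => 2  1->2 ok
  [19] y  {0,1}  => 1  2->1 ok
  [20] x  {2}  => 2  1->2 ok
  [21] y  {0,1}  => 1  2->1 ok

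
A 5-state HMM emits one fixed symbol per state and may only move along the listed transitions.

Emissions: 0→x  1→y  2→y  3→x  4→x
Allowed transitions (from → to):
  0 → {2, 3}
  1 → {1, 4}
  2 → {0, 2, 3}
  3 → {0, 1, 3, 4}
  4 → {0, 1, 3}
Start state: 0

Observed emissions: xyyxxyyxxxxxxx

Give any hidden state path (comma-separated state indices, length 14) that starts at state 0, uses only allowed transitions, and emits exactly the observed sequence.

  pos 0: x in {0,3,4}, choose 0; start
  pos 1: y in {1,2}, choose 2; 0->2 ok
  pos 2: y in {1,2}, choose 2; 2->2 ok
  pos 3: x in {0,3,4}, choose 3; 2->3 ok
  pos 4: x in {0,3,4}, choose 0; 3->0 ok
  pos 5: y in {1,2}, choose 2; 0->2 ok
  pos 6: y in {1,2}, choose 2; 2->2 ok
  pos 7: x in {0,3,4}, choose 3; 2->3 ok
  pos 8: x in {0,3,4}, choose 0; 3->0 ok
  pos 9: x in {0,3,4}, choose 3; 0->3 ok
  pos 10: x in {0,3,4}, choose 4; 3->4 ok
  pos 11: x in {0,3,4}, choose 3; 4->3 ok
  pos 12: x in {0,3,4}, choose 3; 3->3 ok
  pos 13: x in {0,3,4}, choose 3; 3->3 ok

0,2,2,3,0,2,2,3,0,3,4,3,3,3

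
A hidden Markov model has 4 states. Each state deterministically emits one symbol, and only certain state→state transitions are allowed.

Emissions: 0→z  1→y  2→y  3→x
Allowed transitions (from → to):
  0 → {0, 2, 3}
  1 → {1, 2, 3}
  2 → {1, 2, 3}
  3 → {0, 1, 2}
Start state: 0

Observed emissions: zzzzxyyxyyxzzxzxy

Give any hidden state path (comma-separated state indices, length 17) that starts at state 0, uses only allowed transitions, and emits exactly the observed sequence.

0,0,0,0,3,2,1,3,2,1,3,0,0,3,0,3,1

  t0 'z' -> {0}, take 0 (start)
  t1 'z' -> {0}, take 0 (0->0 ok)
  t2 'z' -> {0}, take 0 (0->0 ok)
  t3 'z' -> {0}, take 0 (0->0 ok)
  t4 'x' -> {3}, take 3 (0->3 ok)
  t5 'y' -> {1,2}, take 2 (3->2 ok)
  t6 'y' -> {1,2}, take 1 (2->1 ok)
  t7 'x' -> {3}, take 3 (1->3 ok)
  t8 'y' -> {1,2}, take 2 (3->2 ok)
  t9 'y' -> {1,2}, take 1 (2->1 ok)
  t10 'x' -> {3}, take 3 (1->3 ok)
  t11 'z' -> {0}, take 0 (3->0 ok)
  t12 'z' -> {0}, take 0 (0->0 ok)
  t13 'x' -> {3}, take 3 (0->3 ok)
  t14 'z' -> {0}, take 0 (3->0 ok)
  t15 'x' -> {3}, take 3 (0->3 ok)
  t16 'y' -> {1,2}, take 1 (3->1 ok)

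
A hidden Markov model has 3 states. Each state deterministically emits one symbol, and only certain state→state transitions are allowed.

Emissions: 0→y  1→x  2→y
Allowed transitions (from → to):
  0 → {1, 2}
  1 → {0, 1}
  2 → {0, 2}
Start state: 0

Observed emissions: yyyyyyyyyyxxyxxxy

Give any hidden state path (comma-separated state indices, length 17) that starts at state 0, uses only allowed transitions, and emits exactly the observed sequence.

  0: obs=y cand={0,2} pick 0 [start]
  1: obs=y cand={0,2} pick 2 [0->2 ok]
  2: obs=y cand={0,2} pick 2 [2->2 ok]
  3: obs=y cand={0,2} pick 2 [2->2 ok]
  4: obs=y cand={0,2} pick 2 [2->2 ok]
  5: obs=y cand={0,2} pick 2 [2->2 ok]
  6: obs=y cand={0,2} pick 0 [2->0 ok]
  7: obs=y cand={0,2} pick 2 [0->2 ok]
  8: obs=y cand={0,2} pick 2 [2->2 ok]
  9: obs=y cand={0,2} pick 0 [2->0 ok]
  10: obs=x cand={1} pick 1 [0->1 ok]
  11: obs=x cand={1} pick 1 [1->1 ok]
  12: obs=y cand={0,2} pick 0 [1->0 ok]
  13: obs=x cand={1} pick 1 [0->1 ok]
  14: obs=x cand={1} pick 1 [1->1 ok]
  15: obs=x cand={1} pick 1 [1->1 ok]
  16: obs=y cand={0,2} pick 0 [1->0 ok]

0,2,2,2,2,2,0,2,2,0,1,1,0,1,1,1,0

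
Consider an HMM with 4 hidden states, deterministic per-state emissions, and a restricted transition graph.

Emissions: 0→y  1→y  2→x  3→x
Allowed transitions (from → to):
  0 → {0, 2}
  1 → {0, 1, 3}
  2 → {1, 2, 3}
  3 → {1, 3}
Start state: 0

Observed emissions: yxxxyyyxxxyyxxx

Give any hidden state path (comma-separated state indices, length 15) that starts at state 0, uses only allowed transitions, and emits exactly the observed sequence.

  0: obs=y cand={0,1} pick 0 [start]
  1: obs=x cand={2,3} pick 2 [0->2 ok]
  2: obs=x cand={2,3} pick 3 [2->3 ok]
  3: obs=x cand={2,3} pick 3 [3->3 ok]
  4: obs=y cand={0,1} pick 1 [3->1 ok]
  5: obs=y cand={0,1} pick 1 [1->1 ok]
  6: obs=y cand={0,1} pick 1 [1->1 ok]
  7: obs=x cand={2,3} pick 3 [1->3 ok]
  8: obs=x cand={2,3} pick 3 [3->3 ok]
  9: obs=x cand={2,3} pick 3 [3->3 ok]
  10: obs=y cand={0,1} pick 1 [3->1 ok]
  11: obs=y cand={0,1} pick 0 [1->0 ok]
  12: obs=x cand={2,3} pick 2 [0->2 ok]
  13: obs=x cand={2,3} pick 2 [2->2 ok]
  14: obs=x cand={2,3} pick 2 [2->2 ok]

0,2,3,3,1,1,1,3,3,3,1,0,2,2,2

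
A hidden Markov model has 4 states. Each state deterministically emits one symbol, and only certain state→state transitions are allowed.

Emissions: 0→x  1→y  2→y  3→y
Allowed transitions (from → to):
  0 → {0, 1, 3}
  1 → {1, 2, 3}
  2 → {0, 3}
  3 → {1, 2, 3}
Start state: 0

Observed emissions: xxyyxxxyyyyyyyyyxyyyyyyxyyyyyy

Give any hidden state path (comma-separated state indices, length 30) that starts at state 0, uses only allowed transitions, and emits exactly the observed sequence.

  0: obs=x cand={0} pick 0 [start]
  1: obs=x cand={0} pick 0 [0->0 ok]
  2: obs=y cand={1,2,3} pick 3 [0->3 ok]
  3: obs=y cand={1,2,3} pick 2 [3->2 ok]
  4: obs=x cand={0} pick 0 [2->0 ok]
  5: obs=x cand={0} pick 0 [0->0 ok]
  6: obs=x cand={0} pick 0 [0->0 ok]
  7: obs=y cand={1,2,3} pick 1 [0->1 ok]
  8: obs=y cand={1,2,3} pick 2 [1->2 ok]
  9: obs=y cand={1,2,3} pick 3 [2->3 ok]
  10: obs=y cand={1,2,3} pick 1 [3->1 ok]
  11: obs=y cand={1,2,3} pick 2 [1->2 ok]
  12: obs=y cand={1,2,3} pick 3 [2->3 ok]
  13: obs=y cand={1,2,3} pick 2 [3->2 ok]
  14: obs=y cand={1,2,3} pick 3 [2->3 ok]
  15: obs=y cand={1,2,3} pick 2 [3->2 ok]
  16: obs=x cand={0} pick 0 [2->0 ok]
  17: obs=y cand={1,2,3} pick 1 [0->1 ok]
  18: obs=y cand={1,2,3} pick 3 [1->3 ok]
  19: obs=y cand={1,2,3} pick 1 [3->1 ok]
  20: obs=y cand={1,2,3} pick 3 [1->3 ok]
  21: obs=y cand={1,2,3} pick 3 [3->3 ok]
  22: obs=y cand={1,2,3} pick 2 [3->2 ok]
  23: obs=x cand={0} pick 0 [2->0 ok]
  24: obs=y cand={1,2,3} pick 1 [0->1 ok]
  25: obs=y cand={1,2,3} pick 3 [1->3 ok]
  26: obs=y cand={1,2,3} pick 1 [3->1 ok]
  27: obs=y cand={1,2,3} pick 1 [1->1 ok]
  28: obs=y cand={1,2,3} pick 3 [1->3 ok]
  29: obs=y cand={1,2,3} pick 1 [3->1 ok]

0,0,3,2,0,0,0,1,2,3,1,2,3,2,3,2,0,1,3,1,3,3,2,0,1,3,1,1,3,1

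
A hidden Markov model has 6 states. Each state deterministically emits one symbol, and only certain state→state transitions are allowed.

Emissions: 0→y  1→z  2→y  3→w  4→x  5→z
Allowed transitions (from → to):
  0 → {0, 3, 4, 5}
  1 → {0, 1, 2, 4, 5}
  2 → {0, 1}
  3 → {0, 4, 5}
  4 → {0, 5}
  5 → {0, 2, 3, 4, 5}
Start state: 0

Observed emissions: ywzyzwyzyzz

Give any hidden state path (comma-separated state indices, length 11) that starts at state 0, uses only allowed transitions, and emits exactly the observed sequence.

  pos 0: y in {0,2}, choose 0; start
  pos 1: w in {3}, choose 3; 0->3 ok
  pos 2: z in {1,5}, choose 5; 3->5 ok
  pos 3: y in {0,2}, choose 0; 5->0 ok
  pos 4: z in {1,5}, choose 5; 0->5 ok
  pos 5: w in {3}, choose 3; 5->3 ok
  pos 6: y in {0,2}, choose 0; 3->0 ok
  pos 7: z in {1,5}, choose 5; 0->5 ok
  pos 8: y in {0,2}, choose 2; 5->2 ok
  pos 9: z in {1,5}, choose 1; 2->1 ok
  pos 10: z in {1,5}, choose 5; 1->5 ok

0,3,5,0,5,3,0,5,2,1,5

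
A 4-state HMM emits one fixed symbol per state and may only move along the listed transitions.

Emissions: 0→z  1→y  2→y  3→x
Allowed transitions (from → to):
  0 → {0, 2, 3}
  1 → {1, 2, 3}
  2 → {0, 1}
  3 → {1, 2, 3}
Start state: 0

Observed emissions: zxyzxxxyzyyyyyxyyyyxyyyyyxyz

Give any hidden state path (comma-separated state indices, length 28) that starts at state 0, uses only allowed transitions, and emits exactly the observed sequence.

0,3,2,0,3,3,3,2,0,2,1,1,1,1,3,2,1,1,1,3,2,1,2,1,1,3,2,0

  pos 0: z in {0}, choose 0; start
  pos 1: x in {3}, choose 3; 0->3 ok
  pos 2: y in {1,2}, choose 2; 3->2 ok
  pos 3: z in {0}, choose 0; 2->0 ok
  pos 4: x in {3}, choose 3; 0->3 ok
  pos 5: x in {3}, choose 3; 3->3 ok
  pos 6: x in {3}, choose 3; 3->3 ok
  pos 7: y in {1,2}, choose 2; 3->2 ok
  pos 8: z in {0}, choose 0; 2->0 ok
  pos 9: y in {1,2}, choose 2; 0->2 ok
  pos 10: y in {1,2}, choose 1; 2->1 ok
  pos 11: y in {1,2}, choose 1; 1->1 ok
  pos 12: y in {1,2}, choose 1; 1->1 ok
  pos 13: y in {1,2}, choose 1; 1->1 ok
  pos 14: x in {3}, choose 3; 1->3 ok
  pos 15: y in {1,2}, choose 2; 3->2 ok
  pos 16: y in {1,2}, choose 1; 2->1 ok
  pos 17: y in {1,2}, choose 1; 1->1 ok
  pos 18: y in {1,2}, choose 1; 1->1 ok
  pos 19: x in {3}, choose 3; 1->3 ok
  pos 20: y in {1,2}, choose 2; 3->2 ok
  pos 21: y in {1,2}, choose 1; 2->1 ok
  pos 22: y in {1,2}, choose 2; 1->2 ok
  pos 23: y in {1,2}, choose 1; 2->1 ok
  pos 24: y in {1,2}, choose 1; 1->1 ok
  pos 25: x in {3}, choose 3; 1->3 ok
  pos 26: y in {1,2}, choose 2; 3->2 ok
  pos 27: z in {0}, choose 0; 2->0 ok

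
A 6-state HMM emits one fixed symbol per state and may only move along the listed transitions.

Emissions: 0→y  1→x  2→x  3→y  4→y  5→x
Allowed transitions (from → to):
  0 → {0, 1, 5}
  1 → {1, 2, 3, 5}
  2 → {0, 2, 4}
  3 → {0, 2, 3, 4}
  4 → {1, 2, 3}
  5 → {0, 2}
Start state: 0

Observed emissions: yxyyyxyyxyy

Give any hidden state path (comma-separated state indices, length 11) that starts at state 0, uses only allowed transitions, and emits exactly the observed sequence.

0,5,0,0,0,1,3,3,2,4,3

  0: obs=y cand={0,3,4} pick 0 [start]
  1: obs=x cand={1,2,5} pick 5 [0->5 ok]
  2: obs=y cand={0,3,4} pick 0 [5->0 ok]
  3: obs=y cand={0,3,4} pick 0 [0->0 ok]
  4: obs=y cand={0,3,4} pick 0 [0->0 ok]
  5: obs=x cand={1,2,5} pick 1 [0->1 ok]
  6: obs=y cand={0,3,4} pick 3 [1->3 ok]
  7: obs=y cand={0,3,4} pick 3 [3->3 ok]
  8: obs=x cand={1,2,5} pick 2 [3->2 ok]
  9: obs=y cand={0,3,4} pick 4 [2->4 ok]
  10: obs=y cand={0,3,4} pick 3 [4->3 ok]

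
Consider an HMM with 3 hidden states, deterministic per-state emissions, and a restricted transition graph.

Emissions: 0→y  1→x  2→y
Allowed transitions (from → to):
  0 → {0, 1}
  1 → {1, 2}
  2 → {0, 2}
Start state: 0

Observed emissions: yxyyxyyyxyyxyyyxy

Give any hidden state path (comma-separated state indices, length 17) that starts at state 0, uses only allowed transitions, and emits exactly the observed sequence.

0,1,2,0,1,2,2,0,1,2,0,1,2,0,0,1,2

  t0 'y' -> {0,2}, take 0 (start)
  t1 'x' -> {1}, take 1 (0->1 ok)
  t2 'y' -> {0,2}, take 2 (1->2 ok)
  t3 'y' -> {0,2}, take 0 (2->0 ok)
  t4 'x' -> {1}, take 1 (0->1 ok)
  t5 'y' -> {0,2}, take 2 (1->2 ok)
  t6 'y' -> {0,2}, take 2 (2->2 ok)
  t7 'y' -> {0,2}, take 0 (2->0 ok)
  t8 'x' -> {1}, take 1 (0->1 ok)
  t9 'y' -> {0,2}, take 2 (1->2 ok)
  t10 'y' -> {0,2}, take 0 (2->0 ok)
  t11 'x' -> {1}, take 1 (0->1 ok)
  t12 'y' -> {0,2}, take 2 (1->2 ok)
  t13 'y' -> {0,2}, take 0 (2->0 ok)
  t14 'y' -> {0,2}, take 0 (0->0 ok)
  t15 'x' -> {1}, take 1 (0->1 ok)
  t16 'y' -> {0,2}, take 2 (1->2 ok)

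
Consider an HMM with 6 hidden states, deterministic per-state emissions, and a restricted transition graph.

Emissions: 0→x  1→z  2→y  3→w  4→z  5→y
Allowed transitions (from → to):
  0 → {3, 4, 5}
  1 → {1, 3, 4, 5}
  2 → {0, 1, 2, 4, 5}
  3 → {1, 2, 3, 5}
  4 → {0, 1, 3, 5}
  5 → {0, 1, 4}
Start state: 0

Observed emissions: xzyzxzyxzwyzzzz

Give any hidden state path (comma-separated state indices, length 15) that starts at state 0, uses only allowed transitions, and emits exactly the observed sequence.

0,4,5,4,0,4,5,0,4,3,5,1,1,1,1

  0: obs=x cand={0} pick 0 [start]
  1: obs=z cand={1,4} pick 4 [0->4 ok]
  2: obs=y cand={2,5} pick 5 [4->5 ok]
  3: obs=z cand={1,4} pick 4 [5->4 ok]
  4: obs=x cand={0} pick 0 [4->0 ok]
  5: obs=z cand={1,4} pick 4 [0->4 ok]
  6: obs=y cand={2,5} pick 5 [4->5 ok]
  7: obs=x cand={0} pick 0 [5->0 ok]
  8: obs=z cand={1,4} pick 4 [0->4 ok]
  9: obs=w cand={3} pick 3 [4->3 ok]
  10: obs=y cand={2,5} pick 5 [3->5 ok]
  11: obs=z cand={1,4} pick 1 [5->1 ok]
  12: obs=z cand={1,4} pick 1 [1->1 ok]
  13: obs=z cand={1,4} pick 1 [1->1 ok]
  14: obs=z cand={1,4} pick 1 [1->1 ok]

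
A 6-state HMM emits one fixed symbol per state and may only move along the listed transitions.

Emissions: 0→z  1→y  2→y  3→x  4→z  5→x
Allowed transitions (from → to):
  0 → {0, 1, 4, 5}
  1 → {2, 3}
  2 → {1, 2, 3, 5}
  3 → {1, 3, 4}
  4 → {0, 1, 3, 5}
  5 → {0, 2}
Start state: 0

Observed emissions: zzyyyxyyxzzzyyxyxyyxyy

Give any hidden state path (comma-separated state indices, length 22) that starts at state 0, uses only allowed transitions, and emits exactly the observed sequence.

0,0,1,2,2,3,1,2,5,0,0,4,1,2,3,1,3,1,2,5,2,1

  pos 0: z in {0,4}, choose 0; start
  pos 1: z in {0,4}, choose 0; 0->0 ok
  pos 2: y in {1,2}, choose 1; 0->1 ok
  pos 3: y in {1,2}, choose 2; 1->2 ok
  pos 4: y in {1,2}, choose 2; 2->2 ok
  pos 5: x in {3,5}, choose 3; 2->3 ok
  pos 6: y in {1,2}, choose 1; 3->1 ok
  pos 7: y in {1,2}, choose 2; 1->2 ok
  pos 8: x in {3,5}, choose 5; 2->5 ok
  pos 9: z in {0,4}, choose 0; 5->0 ok
  pos 10: z in {0,4}, choose 0; 0->0 ok
  pos 11: z in {0,4}, choose 4; 0->4 ok
  pos 12: y in {1,2}, choose 1; 4->1 ok
  pos 13: y in {1,2}, choose 2; 1->2 ok
  pos 14: x in {3,5}, choose 3; 2->3 ok
  pos 15: y in {1,2}, choose 1; 3->1 ok
  pos 16: x in {3,5}, choose 3; 1->3 ok
  pos 17: y in {1,2}, choose 1; 3->1 ok
  pos 18: y in {1,2}, choose 2; 1->2 ok
  pos 19: x in {3,5}, choose 5; 2->5 ok
  pos 20: y in {1,2}, choose 2; 5->2 ok
  pos 21: y in {1,2}, choose 1; 2->1 ok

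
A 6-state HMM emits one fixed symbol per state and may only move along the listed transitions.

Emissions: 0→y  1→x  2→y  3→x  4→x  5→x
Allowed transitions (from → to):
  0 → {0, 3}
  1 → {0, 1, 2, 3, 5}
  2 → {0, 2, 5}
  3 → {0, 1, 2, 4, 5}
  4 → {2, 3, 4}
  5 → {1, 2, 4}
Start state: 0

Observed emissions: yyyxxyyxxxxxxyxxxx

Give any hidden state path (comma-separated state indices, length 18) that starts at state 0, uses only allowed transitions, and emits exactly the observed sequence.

0,0,0,3,1,2,2,5,1,1,5,1,3,0,3,1,3,4

  0: obs=y cand={0,2} pick 0 [start]
  1: obs=y cand={0,2} pick 0 [0->0 ok]
  2: obs=y cand={0,2} pick 0 [0->0 ok]
  3: obs=x cand={1,3,4,5} pick 3 [0->3 ok]
  4: obs=x cand={1,3,4,5} pick 1 [3->1 ok]
  5: obs=y cand={0,2} pick 2 [1->2 ok]
  6: obs=y cand={0,2} pick 2 [2->2 ok]
  7: obs=x cand={1,3,4,5} pick 5 [2->5 ok]
  8: obs=x cand={1,3,4,5} pick 1 [5->1 ok]
  9: obs=x cand={1,3,4,5} pick 1 [1->1 ok]
  10: obs=x cand={1,3,4,5} pick 5 [1->5 ok]
  11: obs=x cand={1,3,4,5} pick 1 [5->1 ok]
  12: obs=x cand={1,3,4,5} pick 3 [1->3 ok]
  13: obs=y cand={0,2} pick 0 [3->0 ok]
  14: obs=x cand={1,3,4,5} pick 3 [0->3 ok]
  15: obs=x cand={1,3,4,5} pick 1 [3->1 ok]
  16: obs=x cand={1,3,4,5} pick 3 [1->3 ok]
  17: obs=x cand={1,3,4,5} pick 4 [3->4 ok]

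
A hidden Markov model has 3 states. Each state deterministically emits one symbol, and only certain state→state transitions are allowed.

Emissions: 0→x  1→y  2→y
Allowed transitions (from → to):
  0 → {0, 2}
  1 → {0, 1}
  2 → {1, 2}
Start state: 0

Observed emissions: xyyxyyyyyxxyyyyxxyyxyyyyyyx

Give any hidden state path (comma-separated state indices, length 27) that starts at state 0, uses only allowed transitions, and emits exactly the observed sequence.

  0: obs=x cand={0} pick 0 [start]
  1: obs=y cand={1,2} pick 2 [0->2 ok]
  2: obs=y cand={1,2} pick 1 [2->1 ok]
  3: obs=x cand={0} pick 0 [1->0 ok]
  4: obs=y cand={1,2} pick 2 [0->2 ok]
  5: obs=y cand={1,2} pick 2 [2->2 ok]
  6: obs=y cand={1,2} pick 2 [2->2 ok]
  7: obs=y cand={1,2} pick 1 [2->1 ok]
  8: obs=y cand={1,2} pick 1 [1->1 ok]
  9: obs=x cand={0} pick 0 [1->0 ok]
  10: obs=x cand={0} pick 0 [0->0 ok]
  11: obs=y cand={1,2} pick 2 [0->2 ok]
  12: obs=y cand={1,2} pick 1 [2->1 ok]
  13: obs=y cand={1,2} pick 1 [1->1 ok]
  14: obs=y cand={1,2} pick 1 [1->1 ok]
  15: obs=x cand={0} pick 0 [1->0 ok]
  16: obs=x cand={0} pick 0 [0->0 ok]
  17: obs=y cand={1,2} pick 2 [0->2 ok]
  18: obs=y cand={1,2} pick 1 [2->1 ok]
  19: obs=x cand={0} pick 0 [1->0 ok]
  20: obs=y cand={1,2} pick 2 [0->2 ok]
  21: obs=y cand={1,2} pick 2 [2->2 ok]
  22: obs=y cand={1,2} pick 2 [2->2 ok]
  23: obs=y cand={1,2} pick 2 [2->2 ok]
  24: obs=y cand={1,2} pick 2 [2->2 ok]
  25: obs=y cand={1,2} pick 1 [2->1 ok]
  26: obs=x cand={0} pick 0 [1->0 ok]

0,2,1,0,2,2,2,1,1,0,0,2,1,1,1,0,0,2,1,0,2,2,2,2,2,1,0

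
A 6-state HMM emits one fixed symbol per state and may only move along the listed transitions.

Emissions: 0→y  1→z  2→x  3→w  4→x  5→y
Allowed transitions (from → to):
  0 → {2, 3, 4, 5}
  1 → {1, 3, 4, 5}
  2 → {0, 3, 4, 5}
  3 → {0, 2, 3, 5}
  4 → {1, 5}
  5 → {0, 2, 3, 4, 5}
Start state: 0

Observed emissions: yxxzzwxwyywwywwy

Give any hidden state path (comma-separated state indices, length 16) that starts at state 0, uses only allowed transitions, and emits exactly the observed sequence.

0,2,4,1,1,3,2,3,5,5,3,3,5,3,3,5

  [0] y  {0,5}  => 0  start
  [1] x  {2,4}  => 2  0->2 ok
  [2] x  {2,4}  => 4  2->4 ok
  [3] z  {1}  => 1  4->1 ok
  [4] z  {1}  => 1  1->1 ok
  [5] w  {3}  => 3  1->3 ok
  [6] x  {2,4}  => 2  3->2 ok
  [7] w  {3}  => 3  2->3 ok
  [8] y  {0,5}  => 5  3->5 ok
  [9] y  {0,5}  => 5  5->5 ok
  [10] w  {3}  => 3  5->3 ok
  [11] w  {3}  => 3  3->3 ok
  [12] y  {0,5}  => 5  3->5 ok
  [13] w  {3}  => 3  5->3 ok
  [14] w  {3}  => 3  3->3 ok
  [15] y  {0,5}  => 5  3->5 ok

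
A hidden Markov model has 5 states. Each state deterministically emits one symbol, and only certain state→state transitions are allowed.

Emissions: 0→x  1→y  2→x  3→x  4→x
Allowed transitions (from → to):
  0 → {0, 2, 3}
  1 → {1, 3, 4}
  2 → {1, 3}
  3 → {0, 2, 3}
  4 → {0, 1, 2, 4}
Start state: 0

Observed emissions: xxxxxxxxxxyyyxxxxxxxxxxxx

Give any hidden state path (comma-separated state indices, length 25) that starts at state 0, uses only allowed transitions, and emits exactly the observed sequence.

0,3,0,3,3,0,0,2,3,2,1,1,1,3,0,0,0,0,3,0,2,3,3,0,3

  pos 0: x in {0,2,3,4}, choose 0; start
  pos 1: x in {0,2,3,4}, choose 3; 0->3 ok
  pos 2: x in {0,2,3,4}, choose 0; 3->0 ok
  pos 3: x in {0,2,3,4}, choose 3; 0->3 ok
  pos 4: x in {0,2,3,4}, choose 3; 3->3 ok
  pos 5: x in {0,2,3,4}, choose 0; 3->0 ok
  pos 6: x in {0,2,3,4}, choose 0; 0->0 ok
  pos 7: x in {0,2,3,4}, choose 2; 0->2 ok
  pos 8: x in {0,2,3,4}, choose 3; 2->3 ok
  pos 9: x in {0,2,3,4}, choose 2; 3->2 ok
  pos 10: y in {1}, choose 1; 2->1 ok
  pos 11: y in {1}, choose 1; 1->1 ok
  pos 12: y in {1}, choose 1; 1->1 ok
  pos 13: x in {0,2,3,4}, choose 3; 1->3 ok
  pos 14: x in {0,2,3,4}, choose 0; 3->0 ok
  pos 15: x in {0,2,3,4}, choose 0; 0->0 ok
  pos 16: x in {0,2,3,4}, choose 0; 0->0 ok
  pos 17: x in {0,2,3,4}, choose 0; 0->0 ok
  pos 18: x in {0,2,3,4}, choose 3; 0->3 ok
  pos 19: x in {0,2,3,4}, choose 0; 3->0 ok
  pos 20: x in {0,2,3,4}, choose 2; 0->2 ok
  pos 21: x in {0,2,3,4}, choose 3; 2->3 ok
  pos 22: x in {0,2,3,4}, choose 3; 3->3 ok
  pos 23: x in {0,2,3,4}, choose 0; 3->0 ok
  pos 24: x in {0,2,3,4}, choose 3; 0->3 ok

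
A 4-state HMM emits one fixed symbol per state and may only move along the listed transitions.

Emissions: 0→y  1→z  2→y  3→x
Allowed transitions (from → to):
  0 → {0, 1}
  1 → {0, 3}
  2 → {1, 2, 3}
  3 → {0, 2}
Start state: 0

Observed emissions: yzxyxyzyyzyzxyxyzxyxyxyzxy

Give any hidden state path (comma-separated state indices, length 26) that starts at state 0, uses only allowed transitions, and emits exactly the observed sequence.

  t0 'y' -> {0,2}, take 0 (start)
  t1 'z' -> {1}, take 1 (0->1 ok)
  t2 'x' -> {3}, take 3 (1->3 ok)
  t3 'y' -> {0,2}, take 2 (3->2 ok)
  t4 'x' -> {3}, take 3 (2->3 ok)
  t5 'y' -> {0,2}, take 0 (3->0 ok)
  t6 'z' -> {1}, take 1 (0->1 ok)
  t7 'y' -> {0,2}, take 0 (1->0 ok)
  t8 'y' -> {0,2}, take 0 (0->0 ok)
  t9 'z' -> {1}, take 1 (0->1 ok)
  t10 'y' -> {0,2}, take 0 (1->0 ok)
  t11 'z' -> {1}, take 1 (0->1 ok)
  t12 'x' -> {3}, take 3 (1->3 ok)
  t13 'y' -> {0,2}, take 2 (3->2 ok)
  t14 'x' -> {3}, take 3 (2->3 ok)
  t15 'y' -> {0,2}, take 2 (3->2 ok)
  t16 'z' -> {1}, take 1 (2->1 ok)
  t17 'x' -> {3}, take 3 (1->3 ok)
  t18 'y' -> {0,2}, take 2 (3->2 ok)
  t19 'x' -> {3}, take 3 (2->3 ok)
  t20 'y' -> {0,2}, take 2 (3->2 ok)
  t21 'x' -> {3}, take 3 (2->3 ok)
  t22 'y' -> {0,2}, take 2 (3->2 ok)
  t23 'z' -> {1}, take 1 (2->1 ok)
  t24 'x' -> {3}, take 3 (1->3 ok)
  t25 'y' -> {0,2}, take 2 (3->2 ok)

0,1,3,2,3,0,1,0,0,1,0,1,3,2,3,2,1,3,2,3,2,3,2,1,3,2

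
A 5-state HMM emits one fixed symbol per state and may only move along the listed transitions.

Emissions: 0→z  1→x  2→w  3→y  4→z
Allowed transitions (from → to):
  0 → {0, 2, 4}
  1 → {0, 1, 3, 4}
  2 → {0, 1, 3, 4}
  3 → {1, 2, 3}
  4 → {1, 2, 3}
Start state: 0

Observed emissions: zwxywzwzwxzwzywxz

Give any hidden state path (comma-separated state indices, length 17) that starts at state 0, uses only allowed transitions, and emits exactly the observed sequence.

0,2,1,3,2,4,2,4,2,1,4,2,4,3,2,1,4

  0: obs=z cand={0,4} pick 0 [start]
  1: obs=w cand={2} pick 2 [0->2 ok]
  2: obs=x cand={1} pick 1 [2->1 ok]
  3: obs=y cand={3} pick 3 [1->3 ok]
  4: obs=w cand={2} pick 2 [3->2 ok]
  5: obs=z cand={0,4} pick 4 [2->4 ok]
  6: obs=w cand={2} pick 2 [4->2 ok]
  7: obs=z cand={0,4} pick 4 [2->4 ok]
  8: obs=w cand={2} pick 2 [4->2 ok]
  9: obs=x cand={1} pick 1 [2->1 ok]
  10: obs=z cand={0,4} pick 4 [1->4 ok]
  11: obs=w cand={2} pick 2 [4->2 ok]
  12: obs=z cand={0,4} pick 4 [2->4 ok]
  13: obs=y cand={3} pick 3 [4->3 ok]
  14: obs=w cand={2} pick 2 [3->2 ok]
  15: obs=x cand={1} pick 1 [2->1 ok]
  16: obs=z cand={0,4} pick 4 [1->4 ok]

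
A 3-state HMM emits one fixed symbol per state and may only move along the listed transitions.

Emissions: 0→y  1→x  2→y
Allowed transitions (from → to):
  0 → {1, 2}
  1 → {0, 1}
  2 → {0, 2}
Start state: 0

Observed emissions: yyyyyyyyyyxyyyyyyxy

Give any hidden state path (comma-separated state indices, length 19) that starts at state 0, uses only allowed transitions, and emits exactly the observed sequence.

  0: obs=y cand={0,2} pick 0 [start]
  1: obs=y cand={0,2} pick 2 [0->2 ok]
  2: obs=y cand={0,2} pick 2 [2->2 ok]
  3: obs=y cand={0,2} pick 0 [2->0 ok]
  4: obs=y cand={0,2} pick 2 [0->2 ok]
  5: obs=y cand={0,2} pick 2 [2->2 ok]
  6: obs=y cand={0,2} pick 2 [2->2 ok]
  7: obs=y cand={0,2} pick 0 [2->0 ok]
  8: obs=y cand={0,2} pick 2 [0->2 ok]
  9: obs=y cand={0,2} pick 0 [2->0 ok]
  10: obs=x cand={1} pick 1 [0->1 ok]
  11: obs=y cand={0,2} pick 0 [1->0 ok]
  12: obs=y cand={0,2} pick 2 [0->2 ok]
  13: obs=y cand={0,2} pick 0 [2->0 ok]
  14: obs=y cand={0,2} pick 2 [0->2 ok]
  15: obs=y cand={0,2} pick 2 [2->2 ok]
  16: obs=y cand={0,2} pick 0 [2->0 ok]
  17: obs=x cand={1} pick 1 [0->1 ok]
  18: obs=y cand={0,2} pick 0 [1->0 ok]

0,2,2,0,2,2,2,0,2,0,1,0,2,0,2,2,0,1,0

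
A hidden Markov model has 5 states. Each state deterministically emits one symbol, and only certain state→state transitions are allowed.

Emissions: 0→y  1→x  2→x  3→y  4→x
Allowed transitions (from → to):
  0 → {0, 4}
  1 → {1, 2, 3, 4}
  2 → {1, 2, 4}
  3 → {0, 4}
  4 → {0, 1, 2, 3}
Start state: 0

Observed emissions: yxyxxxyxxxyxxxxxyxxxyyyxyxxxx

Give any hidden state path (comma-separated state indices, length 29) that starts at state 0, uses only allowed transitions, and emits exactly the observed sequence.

  0: obs=y cand={0,3} pick 0 [start]
  1: obs=x cand={1,2,4} pick 4 [0->4 ok]
  2: obs=y cand={0,3} pick 3 [4->3 ok]
  3: obs=x cand={1,2,4} pick 4 [3->4 ok]
  4: obs=x cand={1,2,4} pick 2 [4->2 ok]
  5: obs=x cand={1,2,4} pick 4 [2->4 ok]
  6: obs=y cand={0,3} pick 3 [4->3 ok]
  7: obs=x cand={1,2,4} pick 4 [3->4 ok]
  8: obs=x cand={1,2,4} pick 1 [4->1 ok]
  9: obs=x cand={1,2,4} pick 4 [1->4 ok]
  10: obs=y cand={0,3} pick 3 [4->3 ok]
  11: obs=x cand={1,2,4} pick 4 [3->4 ok]
  12: obs=x cand={1,2,4} pick 1 [4->1 ok]
  13: obs=x cand={1,2,4} pick 4 [1->4 ok]
  14: obs=x cand={1,2,4} pick 2 [4->2 ok]
  15: obs=x cand={1,2,4} pick 1 [2->1 ok]
  16: obs=y cand={0,3} pick 3 [1->3 ok]
  17: obs=x cand={1,2,4} pick 4 [3->4 ok]
  18: obs=x cand={1,2,4} pick 1 [4->1 ok]
  19: obs=x cand={1,2,4} pick 1 [1->1 ok]
  20: obs=y cand={0,3} pick 3 [1->3 ok]
  21: obs=y cand={0,3} pick 0 [3->0 ok]
  22: obs=y cand={0,3} pick 0 [0->0 ok]
  23: obs=x cand={1,2,4} pick 4 [0->4 ok]
  24: obs=y cand={0,3} pick 3 [4->3 ok]
  25: obs=x cand={1,2,4} pick 4 [3->4 ok]
  26: obs=x cand={1,2,4} pick 1 [4->1 ok]
  27: obs=x cand={1,2,4} pick 1 [1->1 ok]
  28: obs=x cand={1,2,4} pick 2 [1->2 ok]

0,4,3,4,2,4,3,4,1,4,3,4,1,4,2,1,3,4,1,1,3,0,0,4,3,4,1,1,2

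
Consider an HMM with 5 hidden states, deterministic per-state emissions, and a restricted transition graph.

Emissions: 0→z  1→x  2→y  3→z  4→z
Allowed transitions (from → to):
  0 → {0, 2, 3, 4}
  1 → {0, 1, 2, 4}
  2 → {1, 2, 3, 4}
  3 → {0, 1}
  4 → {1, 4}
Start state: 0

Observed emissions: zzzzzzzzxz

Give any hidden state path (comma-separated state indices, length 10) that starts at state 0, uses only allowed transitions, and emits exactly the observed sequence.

0,3,0,3,0,3,0,4,1,0

  pos 0: z in {0,3,4}, choose 0; start
  pos 1: z in {0,3,4}, choose 3; 0->3 ok
  pos 2: z in {0,3,4}, choose 0; 3->0 ok
  pos 3: z in {0,3,4}, choose 3; 0->3 ok
  pos 4: z in {0,3,4}, choose 0; 3->0 ok
  pos 5: z in {0,3,4}, choose 3; 0->3 ok
  pos 6: z in {0,3,4}, choose 0; 3->0 ok
  pos 7: z in {0,3,4}, choose 4; 0->4 ok
  pos 8: x in {1}, choose 1; 4->1 ok
  pos 9: z in {0,3,4}, choose 0; 1->0 ok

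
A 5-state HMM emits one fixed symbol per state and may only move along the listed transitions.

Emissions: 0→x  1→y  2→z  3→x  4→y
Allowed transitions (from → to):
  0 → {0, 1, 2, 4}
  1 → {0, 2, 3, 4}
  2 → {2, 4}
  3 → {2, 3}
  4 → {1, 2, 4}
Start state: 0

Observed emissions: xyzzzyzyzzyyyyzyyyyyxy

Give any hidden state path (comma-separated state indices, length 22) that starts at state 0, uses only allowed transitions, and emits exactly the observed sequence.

0,4,2,2,2,4,2,4,2,2,4,1,4,4,2,4,4,1,4,1,0,1

  t0 'x' -> {0,3}, take 0 (start)
  t1 'y' -> {1,4}, take 4 (0->4 ok)
  t2 'z' -> {2}, take 2 (4->2 ok)
  t3 'z' -> {2}, take 2 (2->2 ok)
  t4 'z' -> {2}, take 2 (2->2 ok)
  t5 'y' -> {1,4}, take 4 (2->4 ok)
  t6 'z' -> {2}, take 2 (4->2 ok)
  t7 'y' -> {1,4}, take 4 (2->4 ok)
  t8 'z' -> {2}, take 2 (4->2 ok)
  t9 'z' -> {2}, take 2 (2->2 ok)
  t10 'y' -> {1,4}, take 4 (2->4 ok)
  t11 'y' -> {1,4}, take 1 (4->1 ok)
  t12 'y' -> {1,4}, take 4 (1->4 ok)
  t13 'y' -> {1,4}, take 4 (4->4 ok)
  t14 'z' -> {2}, take 2 (4->2 ok)
  t15 'y' -> {1,4}, take 4 (2->4 ok)
  t16 'y' -> {1,4}, take 4 (4->4 ok)
  t17 'y' -> {1,4}, take 1 (4->1 ok)
  t18 'y' -> {1,4}, take 4 (1->4 ok)
  t19 'y' -> {1,4}, take 1 (4->1 ok)
  t20 'x' -> {0,3}, take 0 (1->0 ok)
  t21 'y' -> {1,4}, take 1 (0->1 ok)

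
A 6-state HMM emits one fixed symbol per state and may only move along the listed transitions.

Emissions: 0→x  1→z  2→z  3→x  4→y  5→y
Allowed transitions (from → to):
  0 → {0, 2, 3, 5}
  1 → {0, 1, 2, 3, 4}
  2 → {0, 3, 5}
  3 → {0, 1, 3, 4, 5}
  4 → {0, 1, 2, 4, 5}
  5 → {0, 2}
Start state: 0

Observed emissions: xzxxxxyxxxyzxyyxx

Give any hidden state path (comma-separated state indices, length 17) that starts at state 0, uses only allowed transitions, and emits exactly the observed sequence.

0,2,0,0,3,3,5,0,0,3,5,2,3,4,5,0,3

  t0 'x' -> {0,3}, take 0 (start)
  t1 'z' -> {1,2}, take 2 (0->2 ok)
  t2 'x' -> {0,3}, take 0 (2->0 ok)
  t3 'x' -> {0,3}, take 0 (0->0 ok)
  t4 'x' -> {0,3}, take 3 (0->3 ok)
  t5 'x' -> {0,3}, take 3 (3->3 ok)
  t6 'y' -> {4,5}, take 5 (3->5 ok)
  t7 'x' -> {0,3}, take 0 (5->0 ok)
  t8 'x' -> {0,3}, take 0 (0->0 ok)
  t9 'x' -> {0,3}, take 3 (0->3 ok)
  t10 'y' -> {4,5}, take 5 (3->5 ok)
  t11 'z' -> {1,2}, take 2 (5->2 ok)
  t12 'x' -> {0,3}, take 3 (2->3 ok)
  t13 'y' -> {4,5}, take 4 (3->4 ok)
  t14 'y' -> {4,5}, take 5 (4->5 ok)
  t15 'x' -> {0,3}, take 0 (5->0 ok)
  t16 'x' -> {0,3}, take 3 (0->3 ok)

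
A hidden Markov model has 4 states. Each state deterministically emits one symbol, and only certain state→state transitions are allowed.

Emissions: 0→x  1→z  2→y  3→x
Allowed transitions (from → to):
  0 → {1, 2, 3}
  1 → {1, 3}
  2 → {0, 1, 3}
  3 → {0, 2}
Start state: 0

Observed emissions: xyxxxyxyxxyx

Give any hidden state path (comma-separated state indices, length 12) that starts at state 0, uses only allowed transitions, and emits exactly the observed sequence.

0,2,0,3,0,2,3,2,3,0,2,0

  t0 'x' -> {0,3}, take 0 (start)
  t1 'y' -> {2}, take 2 (0->2 ok)
  t2 'x' -> {0,3}, take 0 (2->0 ok)
  t3 'x' -> {0,3}, take 3 (0->3 ok)
  t4 'x' -> {0,3}, take 0 (3->0 ok)
  t5 'y' -> {2}, take 2 (0->2 ok)
  t6 'x' -> {0,3}, take 3 (2->3 ok)
  t7 'y' -> {2}, take 2 (3->2 ok)
  t8 'x' -> {0,3}, take 3 (2->3 ok)
  t9 'x' -> {0,3}, take 0 (3->0 ok)
  t10 'y' -> {2}, take 2 (0->2 ok)
  t11 'x' -> {0,3}, take 0 (2->0 ok)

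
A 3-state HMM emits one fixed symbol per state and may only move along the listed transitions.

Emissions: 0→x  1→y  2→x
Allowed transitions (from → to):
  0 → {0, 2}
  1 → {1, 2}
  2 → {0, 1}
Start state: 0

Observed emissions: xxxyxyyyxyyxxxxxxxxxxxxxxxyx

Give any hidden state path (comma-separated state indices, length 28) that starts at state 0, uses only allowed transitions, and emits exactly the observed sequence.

  0: obs=x cand={0,2} pick 0 [start]
  1: obs=x cand={0,2} pick 0 [0->0 ok]
  2: obs=x cand={0,2} pick 2 [0->2 ok]
  3: obs=y cand={1} pick 1 [2->1 ok]
  4: obs=x cand={0,2} pick 2 [1->2 ok]
  5: obs=y cand={1} pick 1 [2->1 ok]
  6: obs=y cand={1} pick 1 [1->1 ok]
  7: obs=y cand={1} pick 1 [1->1 ok]
  8: obs=x cand={0,2} pick 2 [1->2 ok]
  9: obs=y cand={1} pick 1 [2->1 ok]
  10: obs=y cand={1} pick 1 [1->1 ok]
  11: obs=x cand={0,2} pick 2 [1->2 ok]
  12: obs=x cand={0,2} pick 0 [2->0 ok]
  13: obs=x cand={0,2} pick 0 [0->0 ok]
  14: obs=x cand={0,2} pick 2 [0->2 ok]
  15: obs=x cand={0,2} pick 0 [2->0 ok]
  16: obs=x cand={0,2} pick 0 [0->0 ok]
  17: obs=x cand={0,2} pick 0 [0->0 ok]
  18: obs=x cand={0,2} pick 0 [0->0 ok]
  19: obs=x cand={0,2} pick 0 [0->0 ok]
  20: obs=x cand={0,2} pick 0 [0->0 ok]
  21: obs=x cand={0,2} pick 0 [0->0 ok]
  22: obs=x cand={0,2} pick 2 [0->2 ok]
  23: obs=x cand={0,2} pick 0 [2->0 ok]
  24: obs=x cand={0,2} pick 0 [0->0 ok]
  25: obs=x cand={0,2} pick 2 [0->2 ok]
  26: obs=y cand={1} pick 1 [2->1 ok]
  27: obs=x cand={0,2} pick 2 [1->2 ok]

0,0,2,1,2,1,1,1,2,1,1,2,0,0,2,0,0,0,0,0,0,0,2,0,0,2,1,2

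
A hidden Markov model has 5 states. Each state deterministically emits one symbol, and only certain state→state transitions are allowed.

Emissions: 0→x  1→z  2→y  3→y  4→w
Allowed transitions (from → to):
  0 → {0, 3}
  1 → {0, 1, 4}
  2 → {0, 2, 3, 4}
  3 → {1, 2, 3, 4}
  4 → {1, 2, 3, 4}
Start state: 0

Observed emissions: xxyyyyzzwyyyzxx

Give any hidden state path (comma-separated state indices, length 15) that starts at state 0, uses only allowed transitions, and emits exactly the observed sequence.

0,0,3,2,2,3,1,1,4,2,3,3,1,0,0

  [0] x  {0}  => 0  start
  [1] x  {0}  => 0  0->0 ok
  [2] y  {2,3}  => 3  0->3 ok
  [3] y  {2,3}  => 2  3->2 ok
  [4] y  {2,3}  => 2  2->2 ok
  [5] y  {2,3}  => 3  2->3 ok
  [6] z  {1}  => 1  3->1 ok
  [7] z  {1}  => 1  1->1 ok
  [8] w  {4}  => 4  1->4 ok
  [9] y  {2,3}  => 2  4->2 ok
  [10] y  {2,3}  => 3  2->3 ok
  [11] y  {2,3}  => 3  3->3 ok
  [12] z  {1}  => 1  3->1 ok
  [13] x  {0}  => 0  1->0 ok
  [14] x  {0}  => 0  0->0 ok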